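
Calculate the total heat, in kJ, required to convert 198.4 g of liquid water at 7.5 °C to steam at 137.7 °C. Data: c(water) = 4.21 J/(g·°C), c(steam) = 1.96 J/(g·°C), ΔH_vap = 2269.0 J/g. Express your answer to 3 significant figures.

q = 542 kJ

q1 (heat water 7.5→100.0 °C): 198.4 × 4.21 × 92.5 = 77262 J
q2 (vaporize at 100 °C): 198.4 × 2269.0 = 450170 J
q3 (heat steam 100.0→137.7 °C): 198.4 × 1.96 × 37.7 = 14660 J
Total: 77262 + 450170 + 14660 = 542092 J = 542 kJ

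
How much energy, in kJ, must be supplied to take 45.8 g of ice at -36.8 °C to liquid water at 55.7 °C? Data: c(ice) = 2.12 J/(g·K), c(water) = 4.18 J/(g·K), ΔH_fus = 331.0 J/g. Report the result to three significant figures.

q = 29.4 kJ

q1 (heat ice -36.8→0.0 °C): 45.8 × 2.12 × 36.8 = 3573 J
q2 (melt at 0 °C): 45.8 × 331.0 = 15160 J
q3 (heat water 0.0→55.7 °C): 45.8 × 4.18 × 55.7 = 10663 J
Total: 3573 + 15160 + 10663 = 29396 J = 29.4 kJ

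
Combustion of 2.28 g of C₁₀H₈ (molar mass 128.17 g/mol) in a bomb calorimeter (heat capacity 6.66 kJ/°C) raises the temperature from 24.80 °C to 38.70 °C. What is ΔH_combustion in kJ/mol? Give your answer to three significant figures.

ΔT = 38.70 − 24.80 = 13.90 °C
q_cal = C_cal × ΔT = 6.66 × 13.90 = 92.574 kJ
n = 2.28 / 128.17 = 0.01779 mol
q_rxn = −q_cal = -92.574 kJ
ΔH = -92.574 / 0.01779 = -5204 kJ/mol

ΔH = -5200 kJ/mol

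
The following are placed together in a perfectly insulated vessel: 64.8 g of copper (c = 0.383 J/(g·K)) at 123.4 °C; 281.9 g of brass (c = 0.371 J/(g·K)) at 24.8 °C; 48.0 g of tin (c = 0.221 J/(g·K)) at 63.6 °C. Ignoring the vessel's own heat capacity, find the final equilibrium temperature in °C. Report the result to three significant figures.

T_f = 45.2 °C

Σ mᵢcᵢ(T − Tᵢ) = 0  ⇒  T = Σ mᵢcᵢTᵢ / Σ mᵢcᵢ
Σ mᵢcᵢ = 64.8×0.383 + 281.9×0.371 + 48.0×0.221 = 140.0113
Σ mᵢcᵢTᵢ = 24.8184×123.4 + 104.5849×24.8 + 10.608×63.6 = 6331.0
T = 6331.0 / 140.0113 = 45.22 °C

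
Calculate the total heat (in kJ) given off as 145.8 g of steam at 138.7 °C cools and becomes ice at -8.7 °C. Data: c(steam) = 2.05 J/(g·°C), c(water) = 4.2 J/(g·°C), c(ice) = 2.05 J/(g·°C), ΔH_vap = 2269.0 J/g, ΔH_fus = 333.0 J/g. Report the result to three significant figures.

q = 455 kJ

q1 (cool steam 138.7→100 °C): 145.8 × 2.05 × 38.7 = 11567 J
q2 (condense at 100 °C): 145.8 × 2269.0 = 330820 J
q3 (cool water 100→0 °C): 145.8 × 4.2 × 100.0 = 61236 J
q4 (freeze at 0 °C): 145.8 × 333.0 = 48551 J
q5 (cool ice 0→-8.7 °C): 145.8 × 2.05 × 8.7 = 2600 J
Total: 11567 + 330820 + 61236 + 48551 + 2600 = 454774 J = 455 kJ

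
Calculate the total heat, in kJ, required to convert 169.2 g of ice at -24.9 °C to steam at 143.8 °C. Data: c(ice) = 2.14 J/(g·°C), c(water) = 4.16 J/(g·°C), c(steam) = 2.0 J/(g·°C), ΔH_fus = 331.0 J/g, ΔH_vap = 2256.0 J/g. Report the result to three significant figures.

q = 532 kJ

q1 (heat ice -24.9→0.0 °C): 169.2 × 2.14 × 24.9 = 9016 J
q2 (melt at 0 °C): 169.2 × 331.0 = 56005 J
q3 (heat water 0.0→100.0 °C): 169.2 × 4.16 × 100.0 = 70387 J
q4 (vaporize at 100 °C): 169.2 × 2256.0 = 381715 J
q5 (heat steam 100.0→143.8 °C): 169.2 × 2.0 × 43.8 = 14822 J
Total: 9016 + 56005 + 70387 + 381715 + 14822 = 531945 J = 532 kJ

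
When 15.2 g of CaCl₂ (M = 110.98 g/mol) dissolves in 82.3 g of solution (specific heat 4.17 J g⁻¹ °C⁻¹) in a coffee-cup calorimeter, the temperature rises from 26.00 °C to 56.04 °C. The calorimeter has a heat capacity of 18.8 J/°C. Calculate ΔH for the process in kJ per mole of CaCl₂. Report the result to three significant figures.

ΔH = -79.4 kJ/mol

|ΔT| = |56.04 − 26.00| = 30.04 °C
|q_surr| = (82.3 × 4.17 + 18.8) × 30.04 = 361.991 × 30.04 = 10874 J
n(CaCl₂) = 15.2 / 110.98 = 0.13696 mol
Temperature rose, so q_rxn = −|q_surr| = -10.874 kJ
ΔH = q_rxn / n = -79.40 kJ/mol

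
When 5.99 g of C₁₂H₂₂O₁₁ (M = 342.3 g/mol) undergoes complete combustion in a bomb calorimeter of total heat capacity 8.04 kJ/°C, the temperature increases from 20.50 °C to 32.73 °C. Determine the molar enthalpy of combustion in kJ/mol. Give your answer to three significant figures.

ΔH = -5620 kJ/mol

ΔT = 32.73 − 20.50 = 12.23 °C
q_cal = C_cal × ΔT = 8.04 × 12.23 = 98.3292 kJ
n = 5.99 / 342.3 = 0.01750 mol
q_rxn = −q_cal = -98.3292 kJ
ΔH = -98.3292 / 0.01750 = -5619 kJ/mol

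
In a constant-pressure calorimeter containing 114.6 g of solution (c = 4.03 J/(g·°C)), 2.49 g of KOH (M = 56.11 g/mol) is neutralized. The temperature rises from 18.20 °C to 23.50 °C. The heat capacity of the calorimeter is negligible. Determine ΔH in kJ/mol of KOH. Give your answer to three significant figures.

|ΔT| = |23.50 − 18.20| = 5.30 °C
|q_surr| = (114.6 × 4.03) × 5.30 = 461.838 × 5.30 = 2448 J
n(KOH) = 2.49 / 56.11 = 0.04438 mol
Temperature rose, so q_rxn = −|q_surr| = -2.448 kJ
ΔH = q_rxn / n = -55.16 kJ/mol

ΔH = -55.2 kJ/mol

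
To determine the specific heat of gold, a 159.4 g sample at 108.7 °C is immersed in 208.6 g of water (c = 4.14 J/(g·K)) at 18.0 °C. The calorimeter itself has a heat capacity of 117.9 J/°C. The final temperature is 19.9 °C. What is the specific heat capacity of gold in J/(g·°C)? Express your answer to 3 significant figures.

c = 0.132 J/(g·°C)

q_gained = (208.6 × 4.14 + 117.9) × (19.9 − 18.0) = 1865 J
q_lost = 159.4 × c × (108.7 − 19.9) = 14154.72 c
Set equal: c = 1865 / 14154.72 = 0.132 J/(g·°C)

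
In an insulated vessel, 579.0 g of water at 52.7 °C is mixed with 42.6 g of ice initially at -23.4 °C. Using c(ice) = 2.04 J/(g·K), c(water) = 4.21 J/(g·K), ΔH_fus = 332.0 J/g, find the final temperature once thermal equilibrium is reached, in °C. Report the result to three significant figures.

T_f = 42.9 °C

Heat to bring ice to 0 °C and melt it: q₁ = 42.6×2.04×23.4 + 42.6×332.0 = 16177 J
Heat the water can supply cooling to 0 °C: 579.0×4.21×52.7 = 128461 J > q₁, so all ice melts.
Energy balance: 579.0×4.21×(52.7 − T) = 16177 + 42.6×4.21×(T − 0)
2437.59(52.7 − T) = 16177 + 179.346 T
128461 − 16177 = 2616.936 T
T = 112284 / 2616.936 = 42.91 °C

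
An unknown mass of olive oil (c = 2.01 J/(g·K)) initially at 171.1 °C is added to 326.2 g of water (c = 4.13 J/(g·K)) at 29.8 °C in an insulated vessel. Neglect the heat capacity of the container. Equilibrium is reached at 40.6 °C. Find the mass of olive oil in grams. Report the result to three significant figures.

m = 55.5 g

q_gained = (326.2 × 4.13) × (40.6 − 29.8) = 14550 J
q_lost = m × 2.01 × (171.1 − 40.6) = 262.305 m
m = 14550 / 262.305 = 55.5 g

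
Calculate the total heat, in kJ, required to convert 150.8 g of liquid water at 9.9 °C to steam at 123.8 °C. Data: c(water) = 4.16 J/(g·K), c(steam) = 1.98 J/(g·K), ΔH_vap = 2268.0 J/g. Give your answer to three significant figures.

q = 406 kJ

q1 (heat water 9.9→100.0 °C): 150.8 × 4.16 × 90.1 = 56522 J
q2 (vaporize at 100 °C): 150.8 × 2268.0 = 342014 J
q3 (heat steam 100.0→123.8 °C): 150.8 × 1.98 × 23.8 = 7106 J
Total: 56522 + 342014 + 7106 = 405642 J = 406 kJ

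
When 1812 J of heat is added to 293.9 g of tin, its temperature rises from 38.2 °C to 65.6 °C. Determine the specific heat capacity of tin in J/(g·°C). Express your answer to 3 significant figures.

c = q / (m ΔT) = 1812 / (293.9 × 27.4)
c = 1812 / 8052.86 = 0.225 J/(g·°C)

c = 0.225 J/(g·°C)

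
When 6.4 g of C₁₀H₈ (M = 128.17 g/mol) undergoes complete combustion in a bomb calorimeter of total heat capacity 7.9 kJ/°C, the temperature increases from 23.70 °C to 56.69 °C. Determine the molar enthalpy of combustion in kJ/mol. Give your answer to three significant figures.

ΔT = 56.69 − 23.70 = 32.99 °C
q_cal = C_cal × ΔT = 7.9 × 32.99 = 260.621 kJ
n = 6.4 / 128.17 = 0.04993 mol
q_rxn = −q_cal = -260.621 kJ
ΔH = -260.621 / 0.04993 = -5220 kJ/mol

ΔH = -5220 kJ/mol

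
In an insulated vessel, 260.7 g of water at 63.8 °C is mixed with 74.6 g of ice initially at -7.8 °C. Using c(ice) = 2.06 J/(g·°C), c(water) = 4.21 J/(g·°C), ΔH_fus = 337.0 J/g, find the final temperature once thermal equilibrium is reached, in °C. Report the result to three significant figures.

T_f = 30.9 °C

Heat to bring ice to 0 °C and melt it: q₁ = 74.6×2.06×7.8 + 74.6×337.0 = 26339 J
Heat the water can supply cooling to 0 °C: 260.7×4.21×63.8 = 70023.5 J > q₁, so all ice melts.
Energy balance: 260.7×4.21×(63.8 − T) = 26339 + 74.6×4.21×(T − 0)
1097.547(63.8 − T) = 26339 + 314.066 T
70023.5 − 26339 = 1411.613 T
T = 43684.5 / 1411.613 = 30.947 °C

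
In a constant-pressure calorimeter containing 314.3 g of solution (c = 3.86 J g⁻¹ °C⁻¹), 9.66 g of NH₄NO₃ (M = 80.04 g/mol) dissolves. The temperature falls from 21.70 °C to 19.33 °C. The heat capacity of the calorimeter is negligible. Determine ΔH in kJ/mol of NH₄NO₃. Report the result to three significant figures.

ΔH = 23.8 kJ/mol

|ΔT| = |19.33 − 21.70| = 2.37 °C
|q_surr| = (314.3 × 3.86) × 2.37 = 1213.198 × 2.37 = 2875 J
n(NH₄NO₃) = 9.66 / 80.04 = 0.1207 mol
Temperature fell, so q_rxn = +|q_surr| = 2.875 kJ
ΔH = q_rxn / n = 23.82 kJ/mol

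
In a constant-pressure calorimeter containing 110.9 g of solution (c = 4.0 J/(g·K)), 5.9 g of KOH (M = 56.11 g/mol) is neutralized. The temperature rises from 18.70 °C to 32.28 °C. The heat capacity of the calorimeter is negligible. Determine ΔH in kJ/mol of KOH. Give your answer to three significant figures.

ΔH = -57.3 kJ/mol

|ΔT| = |32.28 − 18.70| = 13.58 °C
|q_surr| = (110.9 × 4.0) × 13.58 = 443.6 × 13.58 = 6024 J
n(KOH) = 5.9 / 56.11 = 0.1052 mol
Temperature rose, so q_rxn = −|q_surr| = -6.024 kJ
ΔH = q_rxn / n = -57.26 kJ/mol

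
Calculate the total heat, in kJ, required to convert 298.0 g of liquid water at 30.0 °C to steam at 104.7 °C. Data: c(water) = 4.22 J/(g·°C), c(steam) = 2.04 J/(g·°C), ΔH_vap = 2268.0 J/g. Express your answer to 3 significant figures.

q1 (heat water 30.0→100.0 °C): 298.0 × 4.22 × 70.0 = 88029 J
q2 (vaporize at 100 °C): 298.0 × 2268.0 = 675864 J
q3 (heat steam 100.0→104.7 °C): 298.0 × 2.04 × 4.7 = 2857 J
Total: 88029 + 675864 + 2857 = 766750 J = 767 kJ

q = 767 kJ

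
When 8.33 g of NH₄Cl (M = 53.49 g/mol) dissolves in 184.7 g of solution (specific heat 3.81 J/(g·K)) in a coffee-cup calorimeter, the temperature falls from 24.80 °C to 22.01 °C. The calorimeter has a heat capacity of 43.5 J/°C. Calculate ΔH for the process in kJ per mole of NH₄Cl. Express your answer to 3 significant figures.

|ΔT| = |22.01 − 24.80| = 2.79 °C
|q_surr| = (184.7 × 3.81 + 43.5) × 2.79 = 747.207 × 2.79 = 2085 J
n(NH₄Cl) = 8.33 / 53.49 = 0.1557 mol
Temperature fell, so q_rxn = +|q_surr| = 2.085 kJ
ΔH = q_rxn / n = 13.39 kJ/mol

ΔH = 13.4 kJ/mol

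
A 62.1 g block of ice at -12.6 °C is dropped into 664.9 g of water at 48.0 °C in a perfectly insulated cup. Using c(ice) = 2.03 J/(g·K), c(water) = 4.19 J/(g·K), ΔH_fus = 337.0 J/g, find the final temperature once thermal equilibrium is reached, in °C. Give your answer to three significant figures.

T_f = 36.5 °C

Heat to bring ice to 0 °C and melt it: q₁ = 62.1×2.03×12.6 + 62.1×337.0 = 22516 J
Heat the water can supply cooling to 0 °C: 664.9×4.19×48.0 = 133725 J > q₁, so all ice melts.
Energy balance: 664.9×4.19×(48.0 − T) = 22516 + 62.1×4.19×(T − 0)
2785.931(48.0 − T) = 22516 + 260.199 T
133725 − 22516 = 3046.130 T
T = 111209 / 3046.130 = 36.51 °C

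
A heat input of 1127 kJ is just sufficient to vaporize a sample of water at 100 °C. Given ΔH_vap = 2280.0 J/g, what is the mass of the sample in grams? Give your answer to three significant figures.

m = 494 g

m = q / ΔH_vap = 1127000 J / 2280.0 J/g = 494 g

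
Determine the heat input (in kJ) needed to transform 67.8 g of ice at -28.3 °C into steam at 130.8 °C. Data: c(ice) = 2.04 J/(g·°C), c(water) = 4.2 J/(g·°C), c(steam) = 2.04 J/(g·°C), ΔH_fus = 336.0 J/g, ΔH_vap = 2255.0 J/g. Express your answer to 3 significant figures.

q = 212 kJ

q1 (heat ice -28.3→0.0 °C): 67.8 × 2.04 × 28.3 = 3914 J
q2 (melt at 0 °C): 67.8 × 336.0 = 22781 J
q3 (heat water 0.0→100.0 °C): 67.8 × 4.2 × 100.0 = 28476 J
q4 (vaporize at 100 °C): 67.8 × 2255.0 = 152889 J
q5 (heat steam 100.0→130.8 °C): 67.8 × 2.04 × 30.8 = 4260 J
Total: 3914 + 22781 + 28476 + 152889 + 4260 = 212320 J = 212 kJ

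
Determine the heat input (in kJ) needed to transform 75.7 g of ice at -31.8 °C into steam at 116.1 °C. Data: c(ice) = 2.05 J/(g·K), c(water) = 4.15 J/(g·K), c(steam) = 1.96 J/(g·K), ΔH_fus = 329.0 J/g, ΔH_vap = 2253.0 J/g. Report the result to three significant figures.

q = 234 kJ

q1 (heat ice -31.8→0.0 °C): 75.7 × 2.05 × 31.8 = 4935 J
q2 (melt at 0 °C): 75.7 × 329.0 = 24905 J
q3 (heat water 0.0→100.0 °C): 75.7 × 4.15 × 100.0 = 31416 J
q4 (vaporize at 100 °C): 75.7 × 2253.0 = 170552 J
q5 (heat steam 100.0→116.1 °C): 75.7 × 1.96 × 16.1 = 2389 J
Total: 4935 + 24905 + 31416 + 170552 + 2389 = 234197 J = 234 kJ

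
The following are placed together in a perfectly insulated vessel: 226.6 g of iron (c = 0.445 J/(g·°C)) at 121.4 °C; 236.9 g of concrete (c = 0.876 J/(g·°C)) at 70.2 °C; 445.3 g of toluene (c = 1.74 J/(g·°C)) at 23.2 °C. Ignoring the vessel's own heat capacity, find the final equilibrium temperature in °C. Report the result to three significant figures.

T_f = 41.3 °C

Σ mᵢcᵢ(T − Tᵢ) = 0  ⇒  T = Σ mᵢcᵢTᵢ / Σ mᵢcᵢ
Σ mᵢcᵢ = 226.6×0.445 + 236.9×0.876 + 445.3×1.74 = 1083.1834
Σ mᵢcᵢTᵢ = 100.837×121.4 + 207.5244×70.2 + 774.822×23.2 = 44786
T = 44786 / 1083.1834 = 41.347 °C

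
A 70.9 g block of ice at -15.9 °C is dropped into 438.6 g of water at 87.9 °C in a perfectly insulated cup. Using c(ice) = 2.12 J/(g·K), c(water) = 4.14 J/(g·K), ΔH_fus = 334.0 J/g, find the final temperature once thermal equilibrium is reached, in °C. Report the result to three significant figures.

Heat to bring ice to 0 °C and melt it: q₁ = 70.9×2.12×15.9 + 70.9×334.0 = 26070 J
Heat the water can supply cooling to 0 °C: 438.6×4.14×87.9 = 159609 J > q₁, so all ice melts.
Energy balance: 438.6×4.14×(87.9 − T) = 26070 + 70.9×4.14×(T − 0)
1815.804(87.9 − T) = 26070 + 293.526 T
159609 − 26070 = 2109.330 T
T = 133539 / 2109.330 = 63.31 °C

T_f = 63.3 °C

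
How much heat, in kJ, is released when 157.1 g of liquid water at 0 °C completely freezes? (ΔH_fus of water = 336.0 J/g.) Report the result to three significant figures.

q = 52.8 kJ

q = m × ΔH_fus = 157.1 × 336.0 = 52790 J = 52.8 kJ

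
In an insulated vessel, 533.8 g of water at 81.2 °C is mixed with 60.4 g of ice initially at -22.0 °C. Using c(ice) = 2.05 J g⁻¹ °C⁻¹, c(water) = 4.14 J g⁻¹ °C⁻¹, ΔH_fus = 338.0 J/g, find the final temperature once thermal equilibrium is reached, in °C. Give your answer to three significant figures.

T_f = 63.5 °C

Heat to bring ice to 0 °C and melt it: q₁ = 60.4×2.05×22.0 + 60.4×338.0 = 23139 J
Heat the water can supply cooling to 0 °C: 533.8×4.14×81.2 = 179446 J > q₁, so all ice melts.
Energy balance: 533.8×4.14×(81.2 − T) = 23139 + 60.4×4.14×(T − 0)
2209.932(81.2 − T) = 23139 + 250.056 T
179446 − 23139 = 2459.988 T
T = 156307 / 2459.988 = 63.54 °C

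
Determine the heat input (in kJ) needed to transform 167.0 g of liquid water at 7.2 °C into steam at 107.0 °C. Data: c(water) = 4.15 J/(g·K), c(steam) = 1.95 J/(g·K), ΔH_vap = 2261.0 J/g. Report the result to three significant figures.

q1 (heat water 7.2→100.0 °C): 167.0 × 4.15 × 92.8 = 64315 J
q2 (vaporize at 100 °C): 167.0 × 2261.0 = 377587 J
q3 (heat steam 100.0→107.0 °C): 167.0 × 1.95 × 7.0 = 2280 J
Total: 64315 + 377587 + 2280 = 444182 J = 444 kJ

q = 444 kJ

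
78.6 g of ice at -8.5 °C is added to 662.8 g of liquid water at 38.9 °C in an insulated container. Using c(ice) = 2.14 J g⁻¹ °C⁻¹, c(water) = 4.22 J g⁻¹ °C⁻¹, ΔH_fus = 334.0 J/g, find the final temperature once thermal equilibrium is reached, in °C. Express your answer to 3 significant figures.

T_f = 25.9 °C

Heat to bring ice to 0 °C and melt it: q₁ = 78.6×2.14×8.5 + 78.6×334.0 = 27682 J
Heat the water can supply cooling to 0 °C: 662.8×4.22×38.9 = 108804 J > q₁, so all ice melts.
Energy balance: 662.8×4.22×(38.9 − T) = 27682 + 78.6×4.22×(T − 0)
2797.016(38.9 − T) = 27682 + 331.692 T
108804 − 27682 = 3128.708 T
T = 81122 / 3128.708 = 25.93 °C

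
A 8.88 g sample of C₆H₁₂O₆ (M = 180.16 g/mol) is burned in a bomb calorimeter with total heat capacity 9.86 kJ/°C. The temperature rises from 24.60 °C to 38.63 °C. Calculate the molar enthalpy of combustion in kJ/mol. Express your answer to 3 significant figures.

ΔT = 38.63 − 24.60 = 14.03 °C
q_cal = C_cal × ΔT = 9.86 × 14.03 = 138.3358 kJ
n = 8.88 / 180.16 = 0.04929 mol
q_rxn = −q_cal = -138.3358 kJ
ΔH = -138.3358 / 0.04929 = -2807 kJ/mol

ΔH = -2810 kJ/mol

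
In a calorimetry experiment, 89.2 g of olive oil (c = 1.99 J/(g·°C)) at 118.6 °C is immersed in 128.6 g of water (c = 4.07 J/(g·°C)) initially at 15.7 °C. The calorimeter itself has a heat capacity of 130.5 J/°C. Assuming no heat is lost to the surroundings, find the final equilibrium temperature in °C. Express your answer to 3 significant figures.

Heat lost by olive oil = heat gained by water + calorimeter.
(89.2)(1.99)(118.6 − T) = [(128.6)(4.07) + 130.5](T − 15.7)
177.508 (118.6 − T) = 653.902 (T − 15.7)
21052 − 177.508 T = 653.902 T − 10266
31318 = 831.410 T
T = 37.67 °C

T_f = 37.7 °C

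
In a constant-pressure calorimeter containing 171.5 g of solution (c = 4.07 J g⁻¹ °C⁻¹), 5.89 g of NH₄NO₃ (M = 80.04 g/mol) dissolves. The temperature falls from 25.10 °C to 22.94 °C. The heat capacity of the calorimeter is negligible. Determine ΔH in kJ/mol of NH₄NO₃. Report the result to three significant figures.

|ΔT| = |22.94 − 25.10| = 2.16 °C
|q_surr| = (171.5 × 4.07) × 2.16 = 698.005 × 2.16 = 1508 J
n(NH₄NO₃) = 5.89 / 80.04 = 0.07359 mol
Temperature fell, so q_rxn = +|q_surr| = 1.508 kJ
ΔH = q_rxn / n = 20.49 kJ/mol

ΔH = 20.5 kJ/mol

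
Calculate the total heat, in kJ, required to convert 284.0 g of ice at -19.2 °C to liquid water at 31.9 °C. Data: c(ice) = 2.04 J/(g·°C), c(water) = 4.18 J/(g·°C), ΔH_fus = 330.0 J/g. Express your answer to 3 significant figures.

q = 143 kJ

q1 (heat ice -19.2→0.0 °C): 284.0 × 2.04 × 19.2 = 11124 J
q2 (melt at 0 °C): 284.0 × 330.0 = 93720 J
q3 (heat water 0.0→31.9 °C): 284.0 × 4.18 × 31.9 = 37869 J
Total: 11124 + 93720 + 37869 = 142713 J = 143 kJ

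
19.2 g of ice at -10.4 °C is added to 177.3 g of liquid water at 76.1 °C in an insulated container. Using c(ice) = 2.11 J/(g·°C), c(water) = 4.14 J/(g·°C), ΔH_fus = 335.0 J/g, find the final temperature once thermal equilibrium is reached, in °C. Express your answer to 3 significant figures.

T_f = 60.2 °C

Heat to bring ice to 0 °C and melt it: q₁ = 19.2×2.11×10.4 + 19.2×335.0 = 6853.3 J
Heat the water can supply cooling to 0 °C: 177.3×4.14×76.1 = 55859.1 J > q₁, so all ice melts.
Energy balance: 177.3×4.14×(76.1 − T) = 6853.3 + 19.2×4.14×(T − 0)
734.022(76.1 − T) = 6853.3 + 79.488 T
55859.1 − 6853.3 = 813.510 T
T = 49005.8 / 813.510 = 60.24 °C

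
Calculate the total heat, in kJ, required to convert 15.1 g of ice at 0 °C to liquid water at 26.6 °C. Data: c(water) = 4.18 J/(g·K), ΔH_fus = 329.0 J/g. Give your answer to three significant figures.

q1 (melt at 0 °C): 15.1 × 329.0 = 4968 J
q2 (heat water 0.0→26.6 °C): 15.1 × 4.18 × 26.6 = 1679 J
Total: 4968 + 1679 = 6647 J = 6.65 kJ

q = 6.65 kJ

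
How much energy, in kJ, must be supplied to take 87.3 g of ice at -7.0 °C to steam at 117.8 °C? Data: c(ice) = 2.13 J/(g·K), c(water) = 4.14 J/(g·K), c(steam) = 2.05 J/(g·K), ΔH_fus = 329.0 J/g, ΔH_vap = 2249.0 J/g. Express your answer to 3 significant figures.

q1 (heat ice -7.0→0.0 °C): 87.3 × 2.13 × 7.0 = 1302 J
q2 (melt at 0 °C): 87.3 × 329.0 = 28722 J
q3 (heat water 0.0→100.0 °C): 87.3 × 4.14 × 100.0 = 36142 J
q4 (vaporize at 100 °C): 87.3 × 2249.0 = 196338 J
q5 (heat steam 100.0→117.8 °C): 87.3 × 2.05 × 17.8 = 3186 J
Total: 1302 + 28722 + 36142 + 196338 + 3186 = 265690 J = 266 kJ

q = 266 kJ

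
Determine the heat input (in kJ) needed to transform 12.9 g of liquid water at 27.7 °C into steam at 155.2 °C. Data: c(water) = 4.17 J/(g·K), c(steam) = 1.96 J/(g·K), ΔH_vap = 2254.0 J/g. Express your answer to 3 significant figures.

q = 34.4 kJ

q1 (heat water 27.7→100.0 °C): 12.9 × 4.17 × 72.3 = 3889 J
q2 (vaporize at 100 °C): 12.9 × 2254.0 = 29077 J
q3 (heat steam 100.0→155.2 °C): 12.9 × 1.96 × 55.2 = 1396 J
Total: 3889 + 29077 + 1396 = 34362 J = 34.4 kJ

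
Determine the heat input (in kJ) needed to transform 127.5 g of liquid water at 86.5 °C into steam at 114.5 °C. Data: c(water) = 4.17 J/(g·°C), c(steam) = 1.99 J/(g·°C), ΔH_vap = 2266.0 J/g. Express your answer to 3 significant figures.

q = 300 kJ

q1 (heat water 86.5→100.0 °C): 127.5 × 4.17 × 13.5 = 7178 J
q2 (vaporize at 100 °C): 127.5 × 2266.0 = 288915 J
q3 (heat steam 100.0→114.5 °C): 127.5 × 1.99 × 14.5 = 3679 J
Total: 7178 + 288915 + 3679 = 299772 J = 300 kJ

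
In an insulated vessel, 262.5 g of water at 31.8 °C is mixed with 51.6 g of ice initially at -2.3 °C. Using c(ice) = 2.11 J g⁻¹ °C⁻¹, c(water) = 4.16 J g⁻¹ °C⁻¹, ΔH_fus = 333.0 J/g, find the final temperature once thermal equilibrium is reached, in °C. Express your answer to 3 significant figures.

T_f = 13.2 °C

Heat to bring ice to 0 °C and melt it: q₁ = 51.6×2.11×2.3 + 51.6×333.0 = 17433 J
Heat the water can supply cooling to 0 °C: 262.5×4.16×31.8 = 34725.6 J > q₁, so all ice melts.
Energy balance: 262.5×4.16×(31.8 − T) = 17433 + 51.6×4.16×(T − 0)
1092(31.8 − T) = 17433 + 214.656 T
34725.6 − 17433 = 1306.656 T
T = 17292.6 / 1306.656 = 13.23 °C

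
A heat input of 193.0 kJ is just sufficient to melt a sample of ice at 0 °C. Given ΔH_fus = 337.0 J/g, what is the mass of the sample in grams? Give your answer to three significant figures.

m = q / ΔH_fus = 193000 J / 337.0 J/g = 573 g

m = 573 g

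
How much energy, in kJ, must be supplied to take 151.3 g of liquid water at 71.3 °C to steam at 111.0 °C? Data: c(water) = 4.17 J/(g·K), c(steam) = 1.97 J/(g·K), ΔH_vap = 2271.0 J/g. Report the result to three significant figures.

q1 (heat water 71.3→100.0 °C): 151.3 × 4.17 × 28.7 = 18107 J
q2 (vaporize at 100 °C): 151.3 × 2271.0 = 343602 J
q3 (heat steam 100.0→111.0 °C): 151.3 × 1.97 × 11.0 = 3279 J
Total: 18107 + 343602 + 3279 = 364988 J = 365 kJ

q = 365 kJ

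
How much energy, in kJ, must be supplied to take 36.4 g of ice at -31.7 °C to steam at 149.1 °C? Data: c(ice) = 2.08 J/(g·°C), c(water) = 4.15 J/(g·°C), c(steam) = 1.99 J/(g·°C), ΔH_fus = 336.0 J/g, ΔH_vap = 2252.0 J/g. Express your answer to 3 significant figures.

q1 (heat ice -31.7→0.0 °C): 36.4 × 2.08 × 31.7 = 2400 J
q2 (melt at 0 °C): 36.4 × 336.0 = 12230 J
q3 (heat water 0.0→100.0 °C): 36.4 × 4.15 × 100.0 = 15106 J
q4 (vaporize at 100 °C): 36.4 × 2252.0 = 81973 J
q5 (heat steam 100.0→149.1 °C): 36.4 × 1.99 × 49.1 = 3557 J
Total: 2400 + 12230 + 15106 + 81973 + 3557 = 115266 J = 115 kJ

q = 115 kJ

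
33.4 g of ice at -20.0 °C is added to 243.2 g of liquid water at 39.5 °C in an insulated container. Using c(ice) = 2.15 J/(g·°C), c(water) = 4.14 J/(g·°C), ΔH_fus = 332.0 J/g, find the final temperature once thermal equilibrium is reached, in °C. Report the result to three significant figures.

T_f = 23.8 °C

Heat to bring ice to 0 °C and melt it: q₁ = 33.4×2.15×20.0 + 33.4×332.0 = 12525 J
Heat the water can supply cooling to 0 °C: 243.2×4.14×39.5 = 39770.5 J > q₁, so all ice melts.
Energy balance: 243.2×4.14×(39.5 − T) = 12525 + 33.4×4.14×(T − 0)
1006.848(39.5 − T) = 12525 + 138.276 T
39770.5 − 12525 = 1145.124 T
T = 27245.5 / 1145.124 = 23.79 °C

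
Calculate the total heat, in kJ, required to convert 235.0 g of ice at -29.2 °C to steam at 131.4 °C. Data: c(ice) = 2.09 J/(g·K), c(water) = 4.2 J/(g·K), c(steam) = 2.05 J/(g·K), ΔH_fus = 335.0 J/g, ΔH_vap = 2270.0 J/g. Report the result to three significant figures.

q = 740 kJ

q1 (heat ice -29.2→0.0 °C): 235.0 × 2.09 × 29.2 = 14342 J
q2 (melt at 0 °C): 235.0 × 335.0 = 78725 J
q3 (heat water 0.0→100.0 °C): 235.0 × 4.2 × 100.0 = 98700 J
q4 (vaporize at 100 °C): 235.0 × 2270.0 = 533450 J
q5 (heat steam 100.0→131.4 °C): 235.0 × 2.05 × 31.4 = 15127 J
Total: 14342 + 78725 + 98700 + 533450 + 15127 = 740344 J = 740 kJ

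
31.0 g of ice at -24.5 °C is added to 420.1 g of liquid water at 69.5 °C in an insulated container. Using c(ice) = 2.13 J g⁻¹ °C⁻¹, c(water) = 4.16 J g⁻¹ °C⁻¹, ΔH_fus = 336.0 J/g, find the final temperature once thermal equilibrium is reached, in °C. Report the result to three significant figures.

Heat to bring ice to 0 °C and melt it: q₁ = 31.0×2.13×24.5 + 31.0×336.0 = 12034 J
Heat the water can supply cooling to 0 °C: 420.1×4.16×69.5 = 121459 J > q₁, so all ice melts.
Energy balance: 420.1×4.16×(69.5 − T) = 12034 + 31.0×4.16×(T − 0)
1747.616(69.5 − T) = 12034 + 128.96 T
121459 − 12034 = 1876.576 T
T = 109425 / 1876.576 = 58.31 °C

T_f = 58.3 °C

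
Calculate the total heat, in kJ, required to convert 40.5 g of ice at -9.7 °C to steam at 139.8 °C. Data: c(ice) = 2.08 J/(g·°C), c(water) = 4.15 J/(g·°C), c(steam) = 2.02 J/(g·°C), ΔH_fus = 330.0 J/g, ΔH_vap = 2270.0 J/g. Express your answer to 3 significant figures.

q1 (heat ice -9.7→0.0 °C): 40.5 × 2.08 × 9.7 = 817 J
q2 (melt at 0 °C): 40.5 × 330.0 = 13365 J
q3 (heat water 0.0→100.0 °C): 40.5 × 4.15 × 100.0 = 16808 J
q4 (vaporize at 100 °C): 40.5 × 2270.0 = 91935 J
q5 (heat steam 100.0→139.8 °C): 40.5 × 2.02 × 39.8 = 3256 J
Total: 817 + 13365 + 16808 + 91935 + 3256 = 126181 J = 126 kJ

q = 126 kJ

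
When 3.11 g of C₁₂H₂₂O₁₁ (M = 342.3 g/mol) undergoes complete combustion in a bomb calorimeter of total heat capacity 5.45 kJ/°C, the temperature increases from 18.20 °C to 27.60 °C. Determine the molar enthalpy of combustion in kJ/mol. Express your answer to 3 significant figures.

ΔH = -5640 kJ/mol

ΔT = 27.60 − 18.20 = 9.40 °C
q_cal = C_cal × ΔT = 5.45 × 9.40 = 51.23 kJ
n = 3.11 / 342.3 = 0.009086 mol
q_rxn = −q_cal = -51.23 kJ
ΔH = -51.23 / 0.009086 = -5638 kJ/mol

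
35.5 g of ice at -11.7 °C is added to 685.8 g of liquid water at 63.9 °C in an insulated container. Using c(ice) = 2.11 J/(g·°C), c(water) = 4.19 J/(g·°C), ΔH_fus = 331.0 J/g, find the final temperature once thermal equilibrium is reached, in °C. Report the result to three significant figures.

Heat to bring ice to 0 °C and melt it: q₁ = 35.5×2.11×11.7 + 35.5×331.0 = 12627 J
Heat the water can supply cooling to 0 °C: 685.8×4.19×63.9 = 183617 J > q₁, so all ice melts.
Energy balance: 685.8×4.19×(63.9 − T) = 12627 + 35.5×4.19×(T − 0)
2873.502(63.9 − T) = 12627 + 148.745 T
183617 − 12627 = 3022.247 T
T = 170990 / 3022.247 = 56.58 °C

T_f = 56.6 °C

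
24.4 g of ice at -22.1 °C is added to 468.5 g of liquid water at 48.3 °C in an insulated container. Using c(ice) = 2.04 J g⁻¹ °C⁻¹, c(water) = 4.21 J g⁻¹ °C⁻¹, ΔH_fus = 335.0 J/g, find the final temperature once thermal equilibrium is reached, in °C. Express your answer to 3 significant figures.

Heat to bring ice to 0 °C and melt it: q₁ = 24.4×2.04×22.1 + 24.4×335.0 = 9274.0 J
Heat the water can supply cooling to 0 °C: 468.5×4.21×48.3 = 95266.2 J > q₁, so all ice melts.
Energy balance: 468.5×4.21×(48.3 − T) = 9274.0 + 24.4×4.21×(T − 0)
1972.385(48.3 − T) = 9274.0 + 102.724 T
95266.2 − 9274.0 = 2075.109 T
T = 85992.2 / 2075.109 = 41.44 °C

T_f = 41.4 °C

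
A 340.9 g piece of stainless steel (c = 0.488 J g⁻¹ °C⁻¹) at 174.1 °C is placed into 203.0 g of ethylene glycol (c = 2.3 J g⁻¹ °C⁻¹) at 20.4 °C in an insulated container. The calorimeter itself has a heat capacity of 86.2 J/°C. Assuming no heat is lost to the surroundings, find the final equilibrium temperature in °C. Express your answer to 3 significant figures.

Heat lost by stainless steel = heat gained by ethylene glycol + calorimeter.
(340.9)(0.488)(174.1 − T) = [(203.0)(2.3) + 86.2](T − 20.4)
166.3592 (174.1 − T) = 553.1 (T − 20.4)
28963 − 166.3592 T = 553.1 T − 11283
40246 = 719.4592 T
T = 55.94 °C

T_f = 55.9 °C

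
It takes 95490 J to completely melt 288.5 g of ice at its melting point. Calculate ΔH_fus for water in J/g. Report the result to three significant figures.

ΔH_fus = q / m = 95490 / 288.5 = 331 J/g

ΔH_fus = 331 J/g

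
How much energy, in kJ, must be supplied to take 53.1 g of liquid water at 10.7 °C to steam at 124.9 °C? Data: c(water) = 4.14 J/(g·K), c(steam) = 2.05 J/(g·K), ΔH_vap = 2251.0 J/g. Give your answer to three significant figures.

q1 (heat water 10.7→100.0 °C): 53.1 × 4.14 × 89.3 = 19631 J
q2 (vaporize at 100 °C): 53.1 × 2251.0 = 119528 J
q3 (heat steam 100.0→124.9 °C): 53.1 × 2.05 × 24.9 = 2710 J
Total: 19631 + 119528 + 2710 = 141869 J = 142 kJ

q = 142 kJ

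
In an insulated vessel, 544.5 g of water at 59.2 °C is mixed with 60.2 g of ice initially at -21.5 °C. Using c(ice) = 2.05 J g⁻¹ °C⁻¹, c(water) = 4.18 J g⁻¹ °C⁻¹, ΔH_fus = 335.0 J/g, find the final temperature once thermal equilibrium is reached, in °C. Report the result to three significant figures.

T_f = 44.3 °C

Heat to bring ice to 0 °C and melt it: q₁ = 60.2×2.05×21.5 + 60.2×335.0 = 22820 J
Heat the water can supply cooling to 0 °C: 544.5×4.18×59.2 = 134740 J > q₁, so all ice melts.
Energy balance: 544.5×4.18×(59.2 − T) = 22820 + 60.2×4.18×(T − 0)
2276.01(59.2 − T) = 22820 + 251.636 T
134740 − 22820 = 2527.646 T
T = 111920 / 2527.646 = 44.28 °C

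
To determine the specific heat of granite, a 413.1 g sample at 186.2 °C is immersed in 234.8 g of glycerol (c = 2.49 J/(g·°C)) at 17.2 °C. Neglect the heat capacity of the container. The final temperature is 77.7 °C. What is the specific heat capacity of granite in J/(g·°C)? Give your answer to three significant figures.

q_gained = (234.8 × 2.49) × (77.7 − 17.2) = 35370 J
q_lost = 413.1 × c × (186.2 − 77.7) = 44821.35 c
Set equal: c = 35370 / 44821.35 = 0.789 J/(g·°C)

c = 0.789 J/(g·°C)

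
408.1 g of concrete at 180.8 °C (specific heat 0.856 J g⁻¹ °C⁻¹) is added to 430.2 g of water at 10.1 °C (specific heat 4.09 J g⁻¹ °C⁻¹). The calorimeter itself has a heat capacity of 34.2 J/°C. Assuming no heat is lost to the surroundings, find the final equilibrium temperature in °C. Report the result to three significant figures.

T_f = 37.9 °C

Heat lost by concrete = heat gained by water + calorimeter.
(408.1)(0.856)(180.8 − T) = [(430.2)(4.09) + 34.2](T − 10.1)
349.3336 (180.8 − T) = 1793.718 (T − 10.1)
63160 − 349.3336 T = 1793.718 T − 18117
81277 = 2143.0516 T
T = 37.93 °C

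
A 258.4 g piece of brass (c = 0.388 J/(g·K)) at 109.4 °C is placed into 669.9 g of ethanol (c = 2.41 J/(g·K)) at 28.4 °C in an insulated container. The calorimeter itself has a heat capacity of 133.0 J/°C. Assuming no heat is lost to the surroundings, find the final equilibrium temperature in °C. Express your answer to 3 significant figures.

Heat lost by brass = heat gained by ethanol + calorimeter.
(258.4)(0.388)(109.4 − T) = [(669.9)(2.41) + 133.0](T − 28.4)
100.2592 (109.4 − T) = 1747.459 (T − 28.4)
10968 − 100.2592 T = 1747.459 T − 49628
60596 = 1847.7182 T
T = 32.80 °C

T_f = 32.8 °C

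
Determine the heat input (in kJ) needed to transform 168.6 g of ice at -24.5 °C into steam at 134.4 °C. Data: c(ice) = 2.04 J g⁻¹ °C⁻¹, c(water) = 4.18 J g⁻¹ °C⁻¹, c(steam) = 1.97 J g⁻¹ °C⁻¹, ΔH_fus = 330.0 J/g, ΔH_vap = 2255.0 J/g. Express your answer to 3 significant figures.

q1 (heat ice -24.5→0.0 °C): 168.6 × 2.04 × 24.5 = 8427 J
q2 (melt at 0 °C): 168.6 × 330.0 = 55638 J
q3 (heat water 0.0→100.0 °C): 168.6 × 4.18 × 100.0 = 70475 J
q4 (vaporize at 100 °C): 168.6 × 2255.0 = 380193 J
q5 (heat steam 100.0→134.4 °C): 168.6 × 1.97 × 34.4 = 11426 J
Total: 8427 + 55638 + 70475 + 380193 + 11426 = 526159 J = 526 kJ

q = 526 kJ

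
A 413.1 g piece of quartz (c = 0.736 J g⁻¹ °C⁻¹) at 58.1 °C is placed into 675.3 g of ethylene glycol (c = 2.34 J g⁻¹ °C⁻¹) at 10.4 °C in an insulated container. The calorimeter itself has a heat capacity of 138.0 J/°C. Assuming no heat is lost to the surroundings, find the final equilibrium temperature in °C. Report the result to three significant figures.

Heat lost by quartz = heat gained by ethylene glycol + calorimeter.
(413.1)(0.736)(58.1 − T) = [(675.3)(2.34) + 138.0](T − 10.4)
304.0416 (58.1 − T) = 1718.202 (T − 10.4)
17665 − 304.0416 T = 1718.202 T − 17869
35534 = 2022.2436 T
T = 17.57 °C

T_f = 17.6 °C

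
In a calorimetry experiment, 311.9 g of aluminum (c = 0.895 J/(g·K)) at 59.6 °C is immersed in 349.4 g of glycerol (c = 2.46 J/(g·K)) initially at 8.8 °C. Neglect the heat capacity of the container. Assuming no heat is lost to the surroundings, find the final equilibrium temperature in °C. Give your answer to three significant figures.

Heat lost by aluminum = heat gained by glycerol.
(311.9)(0.895)(59.6 − T) = (349.4)(2.46)(T − 8.8)
279.1505 (59.6 − T) = 859.524 (T − 8.8)
16637 − 279.1505 T = 859.524 T − 7563.8
24200.8 = 1138.6745 T
T = 21.25 °C

T_f = 21.3 °C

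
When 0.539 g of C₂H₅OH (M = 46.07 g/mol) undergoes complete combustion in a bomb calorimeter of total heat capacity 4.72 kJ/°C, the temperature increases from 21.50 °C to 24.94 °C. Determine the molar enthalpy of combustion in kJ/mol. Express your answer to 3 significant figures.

ΔH = -1390 kJ/mol

ΔT = 24.94 − 21.50 = 3.44 °C
q_cal = C_cal × ΔT = 4.72 × 3.44 = 16.2368 kJ
n = 0.539 / 46.07 = 0.01170 mol
q_rxn = −q_cal = -16.2368 kJ
ΔH = -16.2368 / 0.01170 = -1388 kJ/mol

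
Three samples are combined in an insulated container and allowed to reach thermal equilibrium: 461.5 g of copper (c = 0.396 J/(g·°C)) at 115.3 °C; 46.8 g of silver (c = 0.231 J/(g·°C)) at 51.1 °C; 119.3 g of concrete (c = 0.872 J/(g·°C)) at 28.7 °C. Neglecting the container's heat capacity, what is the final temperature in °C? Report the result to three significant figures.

Σ mᵢcᵢ(T − Tᵢ) = 0  ⇒  T = Σ mᵢcᵢTᵢ / Σ mᵢcᵢ
Σ mᵢcᵢ = 461.5×0.396 + 46.8×0.231 + 119.3×0.872 = 297.5944
Σ mᵢcᵢTᵢ = 182.754×115.3 + 10.8108×51.1 + 104.0296×28.7 = 24610
T = 24610 / 297.5944 = 82.70 °C

T_f = 82.7 °C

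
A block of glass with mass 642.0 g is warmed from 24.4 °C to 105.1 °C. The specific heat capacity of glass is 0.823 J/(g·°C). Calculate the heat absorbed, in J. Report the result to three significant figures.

q = m c ΔT = 642.0 × 0.823 × (105.1 − 24.4)
q = 642.0 × 0.823 × 80.7 = 42640 J

q = 42600 J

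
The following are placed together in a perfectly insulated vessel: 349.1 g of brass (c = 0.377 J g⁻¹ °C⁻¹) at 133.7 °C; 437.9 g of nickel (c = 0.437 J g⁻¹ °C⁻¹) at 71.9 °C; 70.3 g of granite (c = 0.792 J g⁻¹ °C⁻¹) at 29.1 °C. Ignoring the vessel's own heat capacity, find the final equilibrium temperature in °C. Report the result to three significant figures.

T_f = 87.1 °C

Σ mᵢcᵢ(T − Tᵢ) = 0  ⇒  T = Σ mᵢcᵢTᵢ / Σ mᵢcᵢ
Σ mᵢcᵢ = 349.1×0.377 + 437.9×0.437 + 70.3×0.792 = 378.6506
Σ mᵢcᵢTᵢ = 131.6107×133.7 + 191.3623×71.9 + 55.6776×29.1 = 32976
T = 32976 / 378.6506 = 87.09 °C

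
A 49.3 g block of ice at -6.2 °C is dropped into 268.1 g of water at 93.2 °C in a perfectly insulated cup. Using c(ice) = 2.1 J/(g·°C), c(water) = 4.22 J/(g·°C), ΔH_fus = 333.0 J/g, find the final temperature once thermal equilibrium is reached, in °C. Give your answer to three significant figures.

Heat to bring ice to 0 °C and melt it: q₁ = 49.3×2.1×6.2 + 49.3×333.0 = 17059 J
Heat the water can supply cooling to 0 °C: 268.1×4.22×93.2 = 105445 J > q₁, so all ice melts.
Energy balance: 268.1×4.22×(93.2 − T) = 17059 + 49.3×4.22×(T − 0)
1131.382(93.2 − T) = 17059 + 208.046 T
105445 − 17059 = 1339.428 T
T = 88386 / 1339.428 = 65.99 °C

T_f = 66.0 °C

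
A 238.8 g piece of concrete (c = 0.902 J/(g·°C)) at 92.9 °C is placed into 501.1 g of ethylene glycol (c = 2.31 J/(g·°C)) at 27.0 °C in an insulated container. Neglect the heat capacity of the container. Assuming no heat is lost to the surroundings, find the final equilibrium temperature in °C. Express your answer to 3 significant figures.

Heat lost by concrete = heat gained by ethylene glycol.
(238.8)(0.902)(92.9 − T) = (501.1)(2.31)(T − 27.0)
215.3976 (92.9 − T) = 1157.541 (T − 27.0)
20010 − 215.3976 T = 1157.541 T − 31254
51264 = 1372.9386 T
T = 37.34 °C

T_f = 37.3 °C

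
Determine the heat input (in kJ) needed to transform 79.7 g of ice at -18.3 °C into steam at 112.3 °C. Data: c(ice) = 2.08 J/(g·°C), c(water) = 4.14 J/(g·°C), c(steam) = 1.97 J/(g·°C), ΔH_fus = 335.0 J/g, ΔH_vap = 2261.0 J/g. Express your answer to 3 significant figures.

q1 (heat ice -18.3→0.0 °C): 79.7 × 2.08 × 18.3 = 3034 J
q2 (melt at 0 °C): 79.7 × 335.0 = 26700 J
q3 (heat water 0.0→100.0 °C): 79.7 × 4.14 × 100.0 = 32996 J
q4 (vaporize at 100 °C): 79.7 × 2261.0 = 180202 J
q5 (heat steam 100.0→112.3 °C): 79.7 × 1.97 × 12.3 = 1931 J
Total: 3034 + 26700 + 32996 + 180202 + 1931 = 244863 J = 245 kJ

q = 245 kJ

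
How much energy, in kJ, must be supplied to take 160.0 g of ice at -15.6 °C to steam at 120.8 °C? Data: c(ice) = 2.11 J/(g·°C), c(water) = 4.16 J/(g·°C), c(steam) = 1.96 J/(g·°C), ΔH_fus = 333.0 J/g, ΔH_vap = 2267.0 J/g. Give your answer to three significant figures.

q = 494 kJ

q1 (heat ice -15.6→0.0 °C): 160.0 × 2.11 × 15.6 = 5267 J
q2 (melt at 0 °C): 160.0 × 333.0 = 53280 J
q3 (heat water 0.0→100.0 °C): 160.0 × 4.16 × 100.0 = 66560 J
q4 (vaporize at 100 °C): 160.0 × 2267.0 = 362720 J
q5 (heat steam 100.0→120.8 °C): 160.0 × 1.96 × 20.8 = 6523 J
Total: 5267 + 53280 + 66560 + 362720 + 6523 = 494350 J = 494 kJ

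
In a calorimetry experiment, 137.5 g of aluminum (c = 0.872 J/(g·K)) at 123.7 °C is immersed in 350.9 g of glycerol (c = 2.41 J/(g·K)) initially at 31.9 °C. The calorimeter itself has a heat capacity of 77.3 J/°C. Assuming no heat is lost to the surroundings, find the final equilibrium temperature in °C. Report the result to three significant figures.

Heat lost by aluminum = heat gained by glycerol + calorimeter.
(137.5)(0.872)(123.7 − T) = [(350.9)(2.41) + 77.3](T − 31.9)
119.9 (123.7 − T) = 922.969 (T − 31.9)
14832 − 119.9 T = 922.969 T − 29443
44275 = 1042.869 T
T = 42.45 °C

T_f = 42.5 °C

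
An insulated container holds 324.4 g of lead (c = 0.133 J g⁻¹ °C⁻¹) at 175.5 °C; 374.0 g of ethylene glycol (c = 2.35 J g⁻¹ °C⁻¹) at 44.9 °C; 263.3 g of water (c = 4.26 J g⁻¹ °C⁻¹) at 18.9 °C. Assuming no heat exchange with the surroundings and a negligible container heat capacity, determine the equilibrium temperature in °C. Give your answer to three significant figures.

Σ mᵢcᵢ(T − Tᵢ) = 0  ⇒  T = Σ mᵢcᵢTᵢ / Σ mᵢcᵢ
Σ mᵢcᵢ = 324.4×0.133 + 374.0×2.35 + 263.3×4.26 = 2043.7032
Σ mᵢcᵢTᵢ = 43.1452×175.5 + 878.9×44.9 + 1121.658×18.9 = 68234
T = 68234 / 2043.7032 = 33.39 °C

T_f = 33.4 °C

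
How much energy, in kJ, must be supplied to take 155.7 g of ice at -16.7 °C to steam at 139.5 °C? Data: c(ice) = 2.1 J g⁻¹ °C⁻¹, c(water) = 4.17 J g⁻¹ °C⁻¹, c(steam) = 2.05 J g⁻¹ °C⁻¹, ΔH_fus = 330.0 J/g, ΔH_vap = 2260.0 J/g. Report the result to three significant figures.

q = 486 kJ

q1 (heat ice -16.7→0.0 °C): 155.7 × 2.1 × 16.7 = 5460 J
q2 (melt at 0 °C): 155.7 × 330.0 = 51381 J
q3 (heat water 0.0→100.0 °C): 155.7 × 4.17 × 100.0 = 64927 J
q4 (vaporize at 100 °C): 155.7 × 2260.0 = 351882 J
q5 (heat steam 100.0→139.5 °C): 155.7 × 2.05 × 39.5 = 12608 J
Total: 5460 + 51381 + 64927 + 351882 + 12608 = 486258 J = 486 kJ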